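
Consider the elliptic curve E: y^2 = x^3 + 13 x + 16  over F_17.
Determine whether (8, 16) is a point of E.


Check whether y^2 = x^3 + 13 x + 16 (mod 17) for (x, y) = (8, 16).
LHS: y^2 = 16^2 mod 17 = 1
RHS: x^3 + 13 x + 16 = 8^3 + 13*8 + 16 mod 17 = 3
LHS != RHS

No, not on the curve


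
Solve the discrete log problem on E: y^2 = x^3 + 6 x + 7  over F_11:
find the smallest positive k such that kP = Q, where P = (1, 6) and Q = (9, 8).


Enumerate multiples of P until we hit Q = (9, 8):
  1P = (1, 6)
  2P = (2, 7)
  3P = (9, 8)
Match found at i = 3.

k = 3


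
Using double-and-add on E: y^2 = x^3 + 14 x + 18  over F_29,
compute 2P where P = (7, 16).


k = 2 = 10_2 (binary, LSB first: 01)
Double-and-add from P = (7, 16):
  bit 0 = 0: acc unchanged = O
  bit 1 = 1: acc = O + (8, 27) = (8, 27)

2P = (8, 27)


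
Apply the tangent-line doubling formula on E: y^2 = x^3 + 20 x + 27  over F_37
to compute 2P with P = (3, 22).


Doubling: s = (3 x1^2 + a) / (2 y1)
s = (3*3^2 + 20) / (2*22) mod 37 = 12
x3 = s^2 - 2 x1 mod 37 = 12^2 - 2*3 = 27
y3 = s (x1 - x3) - y1 mod 37 = 12 * (3 - 27) - 22 = 23

2P = (27, 23)


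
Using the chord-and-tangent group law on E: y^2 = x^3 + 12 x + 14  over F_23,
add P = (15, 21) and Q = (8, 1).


P != Q, so use the chord formula.
s = (y2 - y1) / (x2 - x1) = (3) / (16) mod 23 = 16
x3 = s^2 - x1 - x2 mod 23 = 16^2 - 15 - 8 = 3
y3 = s (x1 - x3) - y1 mod 23 = 16 * (15 - 3) - 21 = 10

P + Q = (3, 10)


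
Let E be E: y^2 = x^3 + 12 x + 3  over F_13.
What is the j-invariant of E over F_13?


Delta = -16(4 a^3 + 27 b^2) mod 13 = 11
-1728 * (4 a)^3 = -1728 * (4*12)^3 mod 13 = 1
j = 1 * 11^(-1) mod 13 = 6

j = 6 (mod 13)


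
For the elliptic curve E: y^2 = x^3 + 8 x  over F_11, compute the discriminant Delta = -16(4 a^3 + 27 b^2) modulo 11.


4 a^3 + 27 b^2 = 4*8^3 + 27*0^2 = 2048 + 0 = 2048
Delta = -16 * (2048) = -32768
Delta mod 11 = 1

Delta = 1 (mod 11)


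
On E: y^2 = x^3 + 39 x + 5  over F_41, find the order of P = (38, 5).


Compute successive multiples of P until we hit O:
  1P = (38, 5)
  2P = (2, 3)
  3P = (11, 17)
  4P = (17, 13)
  5P = (37, 20)
  6P = (27, 35)
  7P = (18, 15)
  8P = (16, 25)
  ... (continuing to 54P)
  54P = O

ord(P) = 54


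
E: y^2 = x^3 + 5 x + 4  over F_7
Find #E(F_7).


For each x in F_7, count y with y^2 = x^3 + 5 x + 4 mod 7:
  x = 0: RHS = 4, y in [2, 5]  -> 2 point(s)
  x = 2: RHS = 1, y in [1, 6]  -> 2 point(s)
  x = 3: RHS = 4, y in [2, 5]  -> 2 point(s)
  x = 4: RHS = 4, y in [2, 5]  -> 2 point(s)
  x = 5: RHS = 0, y in [0]  -> 1 point(s)
Affine points: 9. Add the point at infinity: total = 10.

#E(F_7) = 10


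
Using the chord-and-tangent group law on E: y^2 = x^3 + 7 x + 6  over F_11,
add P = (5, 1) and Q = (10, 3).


P != Q, so use the chord formula.
s = (y2 - y1) / (x2 - x1) = (2) / (5) mod 11 = 7
x3 = s^2 - x1 - x2 mod 11 = 7^2 - 5 - 10 = 1
y3 = s (x1 - x3) - y1 mod 11 = 7 * (5 - 1) - 1 = 5

P + Q = (1, 5)


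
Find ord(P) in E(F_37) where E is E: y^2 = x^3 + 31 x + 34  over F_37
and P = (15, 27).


Compute successive multiples of P until we hit O:
  1P = (15, 27)
  2P = (11, 2)
  3P = (20, 25)
  4P = (14, 17)
  5P = (34, 5)
  6P = (0, 16)
  7P = (13, 9)
  8P = (16, 1)
  ... (continuing to 17P)
  17P = O

ord(P) = 17


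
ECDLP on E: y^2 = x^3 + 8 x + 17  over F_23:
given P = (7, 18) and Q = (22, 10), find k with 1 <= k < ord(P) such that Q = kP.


Enumerate multiples of P until we hit Q = (22, 10):
  1P = (7, 18)
  2P = (2, 8)
  3P = (18, 6)
  4P = (22, 13)
  5P = (12, 22)
  6P = (12, 1)
  7P = (22, 10)
Match found at i = 7.

k = 7


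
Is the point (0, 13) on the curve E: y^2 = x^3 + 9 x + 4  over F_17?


Check whether y^2 = x^3 + 9 x + 4 (mod 17) for (x, y) = (0, 13).
LHS: y^2 = 13^2 mod 17 = 16
RHS: x^3 + 9 x + 4 = 0^3 + 9*0 + 4 mod 17 = 4
LHS != RHS

No, not on the curve


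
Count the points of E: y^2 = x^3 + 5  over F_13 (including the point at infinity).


For each x in F_13, count y with y^2 = x^3 + 0 x + 5 mod 13:
  x = 2: RHS = 0, y in [0]  -> 1 point(s)
  x = 4: RHS = 4, y in [2, 11]  -> 2 point(s)
  x = 5: RHS = 0, y in [0]  -> 1 point(s)
  x = 6: RHS = 0, y in [0]  -> 1 point(s)
  x = 7: RHS = 10, y in [6, 7]  -> 2 point(s)
  x = 8: RHS = 10, y in [6, 7]  -> 2 point(s)
  x = 10: RHS = 4, y in [2, 11]  -> 2 point(s)
  x = 11: RHS = 10, y in [6, 7]  -> 2 point(s)
  x = 12: RHS = 4, y in [2, 11]  -> 2 point(s)
Affine points: 15. Add the point at infinity: total = 16.

#E(F_13) = 16


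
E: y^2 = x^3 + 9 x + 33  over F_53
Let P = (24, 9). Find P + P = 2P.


Doubling: s = (3 x1^2 + a) / (2 y1)
s = (3*24^2 + 9) / (2*9) mod 53 = 17
x3 = s^2 - 2 x1 mod 53 = 17^2 - 2*24 = 29
y3 = s (x1 - x3) - y1 mod 53 = 17 * (24 - 29) - 9 = 12

2P = (29, 12)


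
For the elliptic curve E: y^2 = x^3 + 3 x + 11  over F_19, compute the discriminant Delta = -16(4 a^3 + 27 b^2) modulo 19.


4 a^3 + 27 b^2 = 4*3^3 + 27*11^2 = 108 + 3267 = 3375
Delta = -16 * (3375) = -54000
Delta mod 19 = 17

Delta = 17 (mod 19)


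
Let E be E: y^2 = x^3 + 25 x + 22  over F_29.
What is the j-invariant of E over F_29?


Delta = -16(4 a^3 + 27 b^2) mod 29 = 9
-1728 * (4 a)^3 = -1728 * (4*25)^3 mod 29 = 3
j = 3 * 9^(-1) mod 29 = 10

j = 10 (mod 29)


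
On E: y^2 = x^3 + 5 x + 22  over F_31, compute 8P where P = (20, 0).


k = 8 = 1000_2 (binary, LSB first: 0001)
Double-and-add from P = (20, 0):
  bit 0 = 0: acc unchanged = O
  bit 1 = 0: acc unchanged = O
  bit 2 = 0: acc unchanged = O
  bit 3 = 1: acc = O + O = O

8P = O


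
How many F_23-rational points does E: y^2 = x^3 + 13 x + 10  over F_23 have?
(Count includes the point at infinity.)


For each x in F_23, count y with y^2 = x^3 + 13 x + 10 mod 23:
  x = 1: RHS = 1, y in [1, 22]  -> 2 point(s)
  x = 5: RHS = 16, y in [4, 19]  -> 2 point(s)
  x = 10: RHS = 13, y in [6, 17]  -> 2 point(s)
  x = 11: RHS = 12, y in [9, 14]  -> 2 point(s)
  x = 12: RHS = 8, y in [10, 13]  -> 2 point(s)
  x = 16: RHS = 13, y in [6, 17]  -> 2 point(s)
  x = 18: RHS = 4, y in [2, 21]  -> 2 point(s)
  x = 19: RHS = 9, y in [3, 20]  -> 2 point(s)
  x = 20: RHS = 13, y in [6, 17]  -> 2 point(s)
Affine points: 18. Add the point at infinity: total = 19.

#E(F_23) = 19


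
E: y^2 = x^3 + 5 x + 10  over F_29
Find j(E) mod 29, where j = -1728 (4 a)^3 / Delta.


Delta = -16(4 a^3 + 27 b^2) mod 29 = 14
-1728 * (4 a)^3 = -1728 * (4*5)^3 mod 29 = 10
j = 10 * 14^(-1) mod 29 = 9

j = 9 (mod 29)


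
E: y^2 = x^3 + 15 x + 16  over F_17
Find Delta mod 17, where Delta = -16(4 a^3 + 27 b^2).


4 a^3 + 27 b^2 = 4*15^3 + 27*16^2 = 13500 + 6912 = 20412
Delta = -16 * (20412) = -326592
Delta mod 17 = 12

Delta = 12 (mod 17)


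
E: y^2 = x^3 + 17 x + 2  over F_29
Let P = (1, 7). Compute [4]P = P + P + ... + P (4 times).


k = 4 = 100_2 (binary, LSB first: 001)
Double-and-add from P = (1, 7):
  bit 0 = 0: acc unchanged = O
  bit 1 = 0: acc unchanged = O
  bit 2 = 1: acc = O + (16, 22) = (16, 22)

4P = (16, 22)


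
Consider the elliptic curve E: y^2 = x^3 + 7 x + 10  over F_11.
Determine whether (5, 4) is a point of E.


Check whether y^2 = x^3 + 7 x + 10 (mod 11) for (x, y) = (5, 4).
LHS: y^2 = 4^2 mod 11 = 5
RHS: x^3 + 7 x + 10 = 5^3 + 7*5 + 10 mod 11 = 5
LHS = RHS

Yes, on the curve


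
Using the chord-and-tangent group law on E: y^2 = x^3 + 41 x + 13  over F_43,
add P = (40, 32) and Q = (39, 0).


P != Q, so use the chord formula.
s = (y2 - y1) / (x2 - x1) = (11) / (42) mod 43 = 32
x3 = s^2 - x1 - x2 mod 43 = 32^2 - 40 - 39 = 42
y3 = s (x1 - x3) - y1 mod 43 = 32 * (40 - 42) - 32 = 33

P + Q = (42, 33)


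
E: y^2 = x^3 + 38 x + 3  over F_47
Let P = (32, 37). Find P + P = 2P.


Doubling: s = (3 x1^2 + a) / (2 y1)
s = (3*32^2 + 38) / (2*37) mod 47 = 9
x3 = s^2 - 2 x1 mod 47 = 9^2 - 2*32 = 17
y3 = s (x1 - x3) - y1 mod 47 = 9 * (32 - 17) - 37 = 4

2P = (17, 4)


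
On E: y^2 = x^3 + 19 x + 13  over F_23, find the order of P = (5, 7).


Compute successive multiples of P until we hit O:
  1P = (5, 7)
  2P = (21, 17)
  3P = (15, 4)
  4P = (7, 12)
  5P = (0, 17)
  6P = (22, 4)
  7P = (2, 6)
  8P = (11, 14)
  ... (continuing to 20P)
  20P = O

ord(P) = 20


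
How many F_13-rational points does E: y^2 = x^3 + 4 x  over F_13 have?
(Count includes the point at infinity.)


For each x in F_13, count y with y^2 = x^3 + 4 x + 0 mod 13:
  x = 0: RHS = 0, y in [0]  -> 1 point(s)
  x = 2: RHS = 3, y in [4, 9]  -> 2 point(s)
  x = 3: RHS = 0, y in [0]  -> 1 point(s)
  x = 10: RHS = 0, y in [0]  -> 1 point(s)
  x = 11: RHS = 10, y in [6, 7]  -> 2 point(s)
Affine points: 7. Add the point at infinity: total = 8.

#E(F_13) = 8


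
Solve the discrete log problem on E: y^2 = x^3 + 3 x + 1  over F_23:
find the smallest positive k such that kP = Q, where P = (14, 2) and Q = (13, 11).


Enumerate multiples of P until we hit Q = (13, 11):
  1P = (14, 2)
  2P = (11, 10)
  3P = (0, 22)
  4P = (4, 10)
  5P = (13, 11)
Match found at i = 5.

k = 5


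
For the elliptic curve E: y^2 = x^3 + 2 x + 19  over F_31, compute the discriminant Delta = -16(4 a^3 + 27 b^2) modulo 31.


4 a^3 + 27 b^2 = 4*2^3 + 27*19^2 = 32 + 9747 = 9779
Delta = -16 * (9779) = -156464
Delta mod 31 = 24

Delta = 24 (mod 31)


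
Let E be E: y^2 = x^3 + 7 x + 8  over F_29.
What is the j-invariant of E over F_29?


Delta = -16(4 a^3 + 27 b^2) mod 29 = 19
-1728 * (4 a)^3 = -1728 * (4*7)^3 mod 29 = 17
j = 17 * 19^(-1) mod 29 = 7

j = 7 (mod 29)


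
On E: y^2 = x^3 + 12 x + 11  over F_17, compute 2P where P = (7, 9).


Doubling: s = (3 x1^2 + a) / (2 y1)
s = (3*7^2 + 12) / (2*9) mod 17 = 6
x3 = s^2 - 2 x1 mod 17 = 6^2 - 2*7 = 5
y3 = s (x1 - x3) - y1 mod 17 = 6 * (7 - 5) - 9 = 3

2P = (5, 3)


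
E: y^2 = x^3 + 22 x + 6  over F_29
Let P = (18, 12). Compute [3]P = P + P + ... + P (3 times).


k = 3 = 11_2 (binary, LSB first: 11)
Double-and-add from P = (18, 12):
  bit 0 = 1: acc = O + (18, 12) = (18, 12)
  bit 1 = 1: acc = (18, 12) + (6, 21) = (11, 19)

3P = (11, 19)


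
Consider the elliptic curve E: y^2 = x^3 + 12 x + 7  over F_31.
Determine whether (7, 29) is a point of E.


Check whether y^2 = x^3 + 12 x + 7 (mod 31) for (x, y) = (7, 29).
LHS: y^2 = 29^2 mod 31 = 4
RHS: x^3 + 12 x + 7 = 7^3 + 12*7 + 7 mod 31 = 0
LHS != RHS

No, not on the curve


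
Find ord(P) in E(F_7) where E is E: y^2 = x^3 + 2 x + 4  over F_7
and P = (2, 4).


Compute successive multiples of P until we hit O:
  1P = (2, 4)
  2P = (3, 3)
  3P = (3, 4)
  4P = (2, 3)
  5P = O

ord(P) = 5


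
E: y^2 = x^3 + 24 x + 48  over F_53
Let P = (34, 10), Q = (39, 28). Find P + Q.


P != Q, so use the chord formula.
s = (y2 - y1) / (x2 - x1) = (18) / (5) mod 53 = 46
x3 = s^2 - x1 - x2 mod 53 = 46^2 - 34 - 39 = 29
y3 = s (x1 - x3) - y1 mod 53 = 46 * (34 - 29) - 10 = 8

P + Q = (29, 8)


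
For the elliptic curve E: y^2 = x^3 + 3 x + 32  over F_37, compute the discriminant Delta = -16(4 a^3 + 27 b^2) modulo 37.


4 a^3 + 27 b^2 = 4*3^3 + 27*32^2 = 108 + 27648 = 27756
Delta = -16 * (27756) = -444096
Delta mod 37 = 15

Delta = 15 (mod 37)


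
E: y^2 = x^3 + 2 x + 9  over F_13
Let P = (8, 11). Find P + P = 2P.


Doubling: s = (3 x1^2 + a) / (2 y1)
s = (3*8^2 + 2) / (2*11) mod 13 = 10
x3 = s^2 - 2 x1 mod 13 = 10^2 - 2*8 = 6
y3 = s (x1 - x3) - y1 mod 13 = 10 * (8 - 6) - 11 = 9

2P = (6, 9)


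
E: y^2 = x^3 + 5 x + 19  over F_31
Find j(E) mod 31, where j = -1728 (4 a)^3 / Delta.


Delta = -16(4 a^3 + 27 b^2) mod 31 = 7
-1728 * (4 a)^3 = -1728 * (4*5)^3 mod 31 = 16
j = 16 * 7^(-1) mod 31 = 20

j = 20 (mod 31)


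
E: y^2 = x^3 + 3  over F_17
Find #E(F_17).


For each x in F_17, count y with y^2 = x^3 + 0 x + 3 mod 17:
  x = 1: RHS = 4, y in [2, 15]  -> 2 point(s)
  x = 3: RHS = 13, y in [8, 9]  -> 2 point(s)
  x = 4: RHS = 16, y in [4, 13]  -> 2 point(s)
  x = 5: RHS = 9, y in [3, 14]  -> 2 point(s)
  x = 6: RHS = 15, y in [7, 10]  -> 2 point(s)
  x = 9: RHS = 1, y in [1, 16]  -> 2 point(s)
  x = 10: RHS = 0, y in [0]  -> 1 point(s)
  x = 11: RHS = 8, y in [5, 12]  -> 2 point(s)
  x = 16: RHS = 2, y in [6, 11]  -> 2 point(s)
Affine points: 17. Add the point at infinity: total = 18.

#E(F_17) = 18


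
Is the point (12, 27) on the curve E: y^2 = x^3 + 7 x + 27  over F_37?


Check whether y^2 = x^3 + 7 x + 27 (mod 37) for (x, y) = (12, 27).
LHS: y^2 = 27^2 mod 37 = 26
RHS: x^3 + 7 x + 27 = 12^3 + 7*12 + 27 mod 37 = 26
LHS = RHS

Yes, on the curve


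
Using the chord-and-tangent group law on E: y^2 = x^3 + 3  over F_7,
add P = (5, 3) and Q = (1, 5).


P != Q, so use the chord formula.
s = (y2 - y1) / (x2 - x1) = (2) / (3) mod 7 = 3
x3 = s^2 - x1 - x2 mod 7 = 3^2 - 5 - 1 = 3
y3 = s (x1 - x3) - y1 mod 7 = 3 * (5 - 3) - 3 = 3

P + Q = (3, 3)


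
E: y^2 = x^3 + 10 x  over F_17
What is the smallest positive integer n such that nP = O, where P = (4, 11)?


Compute successive multiples of P until we hit O:
  1P = (4, 11)
  2P = (13, 7)
  3P = (13, 10)
  4P = (4, 6)
  5P = O

ord(P) = 5


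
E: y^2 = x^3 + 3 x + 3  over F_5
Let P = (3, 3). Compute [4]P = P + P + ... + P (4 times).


k = 4 = 100_2 (binary, LSB first: 001)
Double-and-add from P = (3, 3):
  bit 0 = 0: acc unchanged = O
  bit 1 = 0: acc unchanged = O
  bit 2 = 1: acc = O + (3, 2) = (3, 2)

4P = (3, 2)


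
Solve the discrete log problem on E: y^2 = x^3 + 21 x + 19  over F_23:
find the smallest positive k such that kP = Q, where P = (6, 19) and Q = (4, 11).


Enumerate multiples of P until we hit Q = (4, 11):
  1P = (6, 19)
  2P = (4, 12)
  3P = (8, 20)
  4P = (15, 11)
  5P = (15, 12)
  6P = (8, 3)
  7P = (4, 11)
Match found at i = 7.

k = 7


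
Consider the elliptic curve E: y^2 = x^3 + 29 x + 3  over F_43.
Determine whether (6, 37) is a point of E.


Check whether y^2 = x^3 + 29 x + 3 (mod 43) for (x, y) = (6, 37).
LHS: y^2 = 37^2 mod 43 = 36
RHS: x^3 + 29 x + 3 = 6^3 + 29*6 + 3 mod 43 = 6
LHS != RHS

No, not on the curve


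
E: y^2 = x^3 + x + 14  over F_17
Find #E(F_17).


For each x in F_17, count y with y^2 = x^3 + 1 x + 14 mod 17:
  x = 1: RHS = 16, y in [4, 13]  -> 2 point(s)
  x = 5: RHS = 8, y in [5, 12]  -> 2 point(s)
  x = 6: RHS = 15, y in [7, 10]  -> 2 point(s)
  x = 9: RHS = 4, y in [2, 15]  -> 2 point(s)
  x = 10: RHS = 4, y in [2, 15]  -> 2 point(s)
  x = 11: RHS = 13, y in [8, 9]  -> 2 point(s)
  x = 14: RHS = 1, y in [1, 16]  -> 2 point(s)
  x = 15: RHS = 4, y in [2, 15]  -> 2 point(s)
Affine points: 16. Add the point at infinity: total = 17.

#E(F_17) = 17


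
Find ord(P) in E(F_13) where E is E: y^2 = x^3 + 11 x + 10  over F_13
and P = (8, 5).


Compute successive multiples of P until we hit O:
  1P = (8, 5)
  2P = (7, 1)
  3P = (1, 10)
  4P = (0, 6)
  5P = (4, 1)
  6P = (2, 1)
  7P = (2, 12)
  8P = (4, 12)
  ... (continuing to 13P)
  13P = O

ord(P) = 13


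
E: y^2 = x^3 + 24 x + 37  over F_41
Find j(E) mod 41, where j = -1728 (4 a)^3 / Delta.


Delta = -16(4 a^3 + 27 b^2) mod 41 = 20
-1728 * (4 a)^3 = -1728 * (4*24)^3 mod 41 = 18
j = 18 * 20^(-1) mod 41 = 5

j = 5 (mod 41)


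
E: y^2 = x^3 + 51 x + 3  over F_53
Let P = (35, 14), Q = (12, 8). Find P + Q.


P != Q, so use the chord formula.
s = (y2 - y1) / (x2 - x1) = (47) / (30) mod 53 = 21
x3 = s^2 - x1 - x2 mod 53 = 21^2 - 35 - 12 = 23
y3 = s (x1 - x3) - y1 mod 53 = 21 * (35 - 23) - 14 = 26

P + Q = (23, 26)


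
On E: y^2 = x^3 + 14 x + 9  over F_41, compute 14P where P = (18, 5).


k = 14 = 1110_2 (binary, LSB first: 0111)
Double-and-add from P = (18, 5):
  bit 0 = 0: acc unchanged = O
  bit 1 = 1: acc = O + (28, 34) = (28, 34)
  bit 2 = 1: acc = (28, 34) + (10, 40) = (35, 23)
  bit 3 = 1: acc = (35, 23) + (29, 32) = (10, 1)

14P = (10, 1)


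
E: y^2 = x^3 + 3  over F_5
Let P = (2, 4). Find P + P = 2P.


Doubling: s = (3 x1^2 + a) / (2 y1)
s = (3*2^2 + 0) / (2*4) mod 5 = 4
x3 = s^2 - 2 x1 mod 5 = 4^2 - 2*2 = 2
y3 = s (x1 - x3) - y1 mod 5 = 4 * (2 - 2) - 4 = 1

2P = (2, 1)


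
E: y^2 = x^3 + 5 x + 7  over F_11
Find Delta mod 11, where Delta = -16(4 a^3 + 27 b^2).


4 a^3 + 27 b^2 = 4*5^3 + 27*7^2 = 500 + 1323 = 1823
Delta = -16 * (1823) = -29168
Delta mod 11 = 4

Delta = 4 (mod 11)


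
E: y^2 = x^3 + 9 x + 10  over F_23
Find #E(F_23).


For each x in F_23, count y with y^2 = x^3 + 9 x + 10 mod 23:
  x = 2: RHS = 13, y in [6, 17]  -> 2 point(s)
  x = 3: RHS = 18, y in [8, 15]  -> 2 point(s)
  x = 4: RHS = 18, y in [8, 15]  -> 2 point(s)
  x = 6: RHS = 4, y in [2, 21]  -> 2 point(s)
  x = 7: RHS = 2, y in [5, 18]  -> 2 point(s)
  x = 12: RHS = 6, y in [11, 12]  -> 2 point(s)
  x = 13: RHS = 1, y in [1, 22]  -> 2 point(s)
  x = 15: RHS = 1, y in [1, 22]  -> 2 point(s)
  x = 16: RHS = 18, y in [8, 15]  -> 2 point(s)
  x = 17: RHS = 16, y in [4, 19]  -> 2 point(s)
  x = 18: RHS = 1, y in [1, 22]  -> 2 point(s)
  x = 19: RHS = 2, y in [5, 18]  -> 2 point(s)
  x = 20: RHS = 2, y in [5, 18]  -> 2 point(s)
  x = 22: RHS = 0, y in [0]  -> 1 point(s)
Affine points: 27. Add the point at infinity: total = 28.

#E(F_23) = 28


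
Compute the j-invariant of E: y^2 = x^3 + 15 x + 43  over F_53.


Delta = -16(4 a^3 + 27 b^2) mod 53 = 23
-1728 * (4 a)^3 = -1728 * (4*15)^3 mod 53 = 48
j = 48 * 23^(-1) mod 53 = 9

j = 9 (mod 53)


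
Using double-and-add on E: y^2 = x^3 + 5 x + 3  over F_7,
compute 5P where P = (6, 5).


k = 5 = 101_2 (binary, LSB first: 101)
Double-and-add from P = (6, 5):
  bit 0 = 1: acc = O + (6, 5) = (6, 5)
  bit 1 = 0: acc unchanged = (6, 5)
  bit 2 = 1: acc = (6, 5) + (6, 5) = (6, 2)

5P = (6, 2)


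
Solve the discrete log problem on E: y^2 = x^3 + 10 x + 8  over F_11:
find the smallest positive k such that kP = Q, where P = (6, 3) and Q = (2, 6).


Enumerate multiples of P until we hit Q = (2, 6):
  1P = (6, 3)
  2P = (2, 6)
Match found at i = 2.

k = 2


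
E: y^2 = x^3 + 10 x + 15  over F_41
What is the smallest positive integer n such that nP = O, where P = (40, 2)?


Compute successive multiples of P until we hit O:
  1P = (40, 2)
  2P = (10, 34)
  3P = (12, 31)
  4P = (26, 4)
  5P = (11, 29)
  6P = (13, 28)
  7P = (4, 18)
  8P = (22, 31)
  ... (continuing to 44P)
  44P = O

ord(P) = 44


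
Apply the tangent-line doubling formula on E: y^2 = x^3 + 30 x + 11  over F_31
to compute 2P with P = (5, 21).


Doubling: s = (3 x1^2 + a) / (2 y1)
s = (3*5^2 + 30) / (2*21) mod 31 = 18
x3 = s^2 - 2 x1 mod 31 = 18^2 - 2*5 = 4
y3 = s (x1 - x3) - y1 mod 31 = 18 * (5 - 4) - 21 = 28

2P = (4, 28)


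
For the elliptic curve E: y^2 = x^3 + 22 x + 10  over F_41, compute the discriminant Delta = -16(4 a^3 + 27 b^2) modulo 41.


4 a^3 + 27 b^2 = 4*22^3 + 27*10^2 = 42592 + 2700 = 45292
Delta = -16 * (45292) = -724672
Delta mod 41 = 3

Delta = 3 (mod 41)


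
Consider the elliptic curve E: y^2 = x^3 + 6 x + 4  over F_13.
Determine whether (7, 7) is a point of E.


Check whether y^2 = x^3 + 6 x + 4 (mod 13) for (x, y) = (7, 7).
LHS: y^2 = 7^2 mod 13 = 10
RHS: x^3 + 6 x + 4 = 7^3 + 6*7 + 4 mod 13 = 12
LHS != RHS

No, not on the curve


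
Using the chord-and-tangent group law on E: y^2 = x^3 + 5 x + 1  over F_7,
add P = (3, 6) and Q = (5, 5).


P != Q, so use the chord formula.
s = (y2 - y1) / (x2 - x1) = (6) / (2) mod 7 = 3
x3 = s^2 - x1 - x2 mod 7 = 3^2 - 3 - 5 = 1
y3 = s (x1 - x3) - y1 mod 7 = 3 * (3 - 1) - 6 = 0

P + Q = (1, 0)


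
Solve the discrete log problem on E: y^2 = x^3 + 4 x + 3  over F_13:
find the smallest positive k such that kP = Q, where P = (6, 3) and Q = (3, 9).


Enumerate multiples of P until we hit Q = (3, 9):
  1P = (6, 3)
  2P = (10, 9)
  3P = (9, 12)
  4P = (7, 7)
  5P = (3, 9)
Match found at i = 5.

k = 5


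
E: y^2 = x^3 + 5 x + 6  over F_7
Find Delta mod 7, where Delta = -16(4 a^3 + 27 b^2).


4 a^3 + 27 b^2 = 4*5^3 + 27*6^2 = 500 + 972 = 1472
Delta = -16 * (1472) = -23552
Delta mod 7 = 3

Delta = 3 (mod 7)


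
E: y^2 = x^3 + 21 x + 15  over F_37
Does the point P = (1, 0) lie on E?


Check whether y^2 = x^3 + 21 x + 15 (mod 37) for (x, y) = (1, 0).
LHS: y^2 = 0^2 mod 37 = 0
RHS: x^3 + 21 x + 15 = 1^3 + 21*1 + 15 mod 37 = 0
LHS = RHS

Yes, on the curve


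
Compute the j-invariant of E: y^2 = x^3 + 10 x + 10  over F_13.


Delta = -16(4 a^3 + 27 b^2) mod 13 = 11
-1728 * (4 a)^3 = -1728 * (4*10)^3 mod 13 = 1
j = 1 * 11^(-1) mod 13 = 6

j = 6 (mod 13)


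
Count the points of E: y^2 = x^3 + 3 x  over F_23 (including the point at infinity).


For each x in F_23, count y with y^2 = x^3 + 3 x + 0 mod 23:
  x = 0: RHS = 0, y in [0]  -> 1 point(s)
  x = 1: RHS = 4, y in [2, 21]  -> 2 point(s)
  x = 3: RHS = 13, y in [6, 17]  -> 2 point(s)
  x = 5: RHS = 2, y in [5, 18]  -> 2 point(s)
  x = 6: RHS = 4, y in [2, 21]  -> 2 point(s)
  x = 10: RHS = 18, y in [8, 15]  -> 2 point(s)
  x = 12: RHS = 16, y in [4, 19]  -> 2 point(s)
  x = 14: RHS = 3, y in [7, 16]  -> 2 point(s)
  x = 15: RHS = 16, y in [4, 19]  -> 2 point(s)
  x = 16: RHS = 4, y in [2, 21]  -> 2 point(s)
  x = 19: RHS = 16, y in [4, 19]  -> 2 point(s)
  x = 21: RHS = 9, y in [3, 20]  -> 2 point(s)
Affine points: 23. Add the point at infinity: total = 24.

#E(F_23) = 24


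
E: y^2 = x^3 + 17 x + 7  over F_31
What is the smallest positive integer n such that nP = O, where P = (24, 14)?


Compute successive multiples of P until we hit O:
  1P = (24, 14)
  2P = (23, 14)
  3P = (15, 17)
  4P = (30, 19)
  5P = (13, 21)
  6P = (19, 11)
  7P = (2, 24)
  8P = (7, 29)
  ... (continuing to 17P)
  17P = O

ord(P) = 17


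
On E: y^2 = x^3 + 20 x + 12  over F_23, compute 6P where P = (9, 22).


k = 6 = 110_2 (binary, LSB first: 011)
Double-and-add from P = (9, 22):
  bit 0 = 0: acc unchanged = O
  bit 1 = 1: acc = O + (7, 14) = (7, 14)
  bit 2 = 1: acc = (7, 14) + (4, 8) = (16, 14)

6P = (16, 14)


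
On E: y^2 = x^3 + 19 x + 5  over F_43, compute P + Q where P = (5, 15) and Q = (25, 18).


P != Q, so use the chord formula.
s = (y2 - y1) / (x2 - x1) = (3) / (20) mod 43 = 41
x3 = s^2 - x1 - x2 mod 43 = 41^2 - 5 - 25 = 17
y3 = s (x1 - x3) - y1 mod 43 = 41 * (5 - 17) - 15 = 9

P + Q = (17, 9)


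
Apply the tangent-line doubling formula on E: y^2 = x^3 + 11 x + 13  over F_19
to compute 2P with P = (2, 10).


Doubling: s = (3 x1^2 + a) / (2 y1)
s = (3*2^2 + 11) / (2*10) mod 19 = 4
x3 = s^2 - 2 x1 mod 19 = 4^2 - 2*2 = 12
y3 = s (x1 - x3) - y1 mod 19 = 4 * (2 - 12) - 10 = 7

2P = (12, 7)


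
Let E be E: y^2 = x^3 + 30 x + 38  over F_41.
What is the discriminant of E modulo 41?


4 a^3 + 27 b^2 = 4*30^3 + 27*38^2 = 108000 + 38988 = 146988
Delta = -16 * (146988) = -2351808
Delta mod 41 = 34

Delta = 34 (mod 41)


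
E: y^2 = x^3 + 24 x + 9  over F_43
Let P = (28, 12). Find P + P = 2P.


Doubling: s = (3 x1^2 + a) / (2 y1)
s = (3*28^2 + 24) / (2*12) mod 43 = 13
x3 = s^2 - 2 x1 mod 43 = 13^2 - 2*28 = 27
y3 = s (x1 - x3) - y1 mod 43 = 13 * (28 - 27) - 12 = 1

2P = (27, 1)


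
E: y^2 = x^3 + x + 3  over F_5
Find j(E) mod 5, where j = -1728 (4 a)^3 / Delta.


Delta = -16(4 a^3 + 27 b^2) mod 5 = 3
-1728 * (4 a)^3 = -1728 * (4*1)^3 mod 5 = 3
j = 3 * 3^(-1) mod 5 = 1

j = 1 (mod 5)


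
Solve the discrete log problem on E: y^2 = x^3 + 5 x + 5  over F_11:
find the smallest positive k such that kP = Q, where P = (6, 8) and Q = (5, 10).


Enumerate multiples of P until we hit Q = (5, 10):
  1P = (6, 8)
  2P = (2, 1)
  3P = (4, 1)
  4P = (5, 1)
  5P = (5, 10)
Match found at i = 5.

k = 5


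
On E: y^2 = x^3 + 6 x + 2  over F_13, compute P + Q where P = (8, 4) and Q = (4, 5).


P != Q, so use the chord formula.
s = (y2 - y1) / (x2 - x1) = (1) / (9) mod 13 = 3
x3 = s^2 - x1 - x2 mod 13 = 3^2 - 8 - 4 = 10
y3 = s (x1 - x3) - y1 mod 13 = 3 * (8 - 10) - 4 = 3

P + Q = (10, 3)


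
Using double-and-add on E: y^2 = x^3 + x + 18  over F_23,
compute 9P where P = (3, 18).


k = 9 = 1001_2 (binary, LSB first: 1001)
Double-and-add from P = (3, 18):
  bit 0 = 1: acc = O + (3, 18) = (3, 18)
  bit 1 = 0: acc unchanged = (3, 18)
  bit 2 = 0: acc unchanged = (3, 18)
  bit 3 = 1: acc = (3, 18) + (15, 2) = (17, 16)

9P = (17, 16)


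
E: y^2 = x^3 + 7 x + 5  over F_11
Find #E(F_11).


For each x in F_11, count y with y^2 = x^3 + 7 x + 5 mod 11:
  x = 0: RHS = 5, y in [4, 7]  -> 2 point(s)
  x = 2: RHS = 5, y in [4, 7]  -> 2 point(s)
  x = 3: RHS = 9, y in [3, 8]  -> 2 point(s)
  x = 4: RHS = 9, y in [3, 8]  -> 2 point(s)
  x = 5: RHS = 0, y in [0]  -> 1 point(s)
  x = 7: RHS = 1, y in [1, 10]  -> 2 point(s)
  x = 8: RHS = 1, y in [1, 10]  -> 2 point(s)
  x = 9: RHS = 5, y in [4, 7]  -> 2 point(s)
Affine points: 15. Add the point at infinity: total = 16.

#E(F_11) = 16


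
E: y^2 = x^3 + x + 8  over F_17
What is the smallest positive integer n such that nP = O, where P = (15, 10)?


Compute successive multiples of P until we hit O:
  1P = (15, 10)
  2P = (2, 1)
  3P = (4, 12)
  4P = (0, 12)
  5P = (3, 2)
  6P = (7, 1)
  7P = (13, 5)
  8P = (8, 16)
  ... (continuing to 25P)
  25P = O

ord(P) = 25


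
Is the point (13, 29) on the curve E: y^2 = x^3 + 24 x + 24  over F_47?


Check whether y^2 = x^3 + 24 x + 24 (mod 47) for (x, y) = (13, 29).
LHS: y^2 = 29^2 mod 47 = 42
RHS: x^3 + 24 x + 24 = 13^3 + 24*13 + 24 mod 47 = 42
LHS = RHS

Yes, on the curve


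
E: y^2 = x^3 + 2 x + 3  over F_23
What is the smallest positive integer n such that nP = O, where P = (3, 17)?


Compute successive multiples of P until we hit O:
  1P = (3, 17)
  2P = (0, 16)
  3P = (15, 2)
  4P = (8, 18)
  5P = (1, 11)
  6P = (5, 0)
  7P = (1, 12)
  8P = (8, 5)
  ... (continuing to 12P)
  12P = O

ord(P) = 12


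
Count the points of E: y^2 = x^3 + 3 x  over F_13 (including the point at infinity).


For each x in F_13, count y with y^2 = x^3 + 3 x + 0 mod 13:
  x = 0: RHS = 0, y in [0]  -> 1 point(s)
  x = 1: RHS = 4, y in [2, 11]  -> 2 point(s)
  x = 2: RHS = 1, y in [1, 12]  -> 2 point(s)
  x = 3: RHS = 10, y in [6, 7]  -> 2 point(s)
  x = 5: RHS = 10, y in [6, 7]  -> 2 point(s)
  x = 6: RHS = 0, y in [0]  -> 1 point(s)
  x = 7: RHS = 0, y in [0]  -> 1 point(s)
  x = 8: RHS = 3, y in [4, 9]  -> 2 point(s)
  x = 10: RHS = 3, y in [4, 9]  -> 2 point(s)
  x = 11: RHS = 12, y in [5, 8]  -> 2 point(s)
  x = 12: RHS = 9, y in [3, 10]  -> 2 point(s)
Affine points: 19. Add the point at infinity: total = 20.

#E(F_13) = 20


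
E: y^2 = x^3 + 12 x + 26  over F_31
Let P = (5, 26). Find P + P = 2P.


Doubling: s = (3 x1^2 + a) / (2 y1)
s = (3*5^2 + 12) / (2*26) mod 31 = 13
x3 = s^2 - 2 x1 mod 31 = 13^2 - 2*5 = 4
y3 = s (x1 - x3) - y1 mod 31 = 13 * (5 - 4) - 26 = 18

2P = (4, 18)


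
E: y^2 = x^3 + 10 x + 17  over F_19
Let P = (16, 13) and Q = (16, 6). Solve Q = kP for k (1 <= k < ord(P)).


Enumerate multiples of P until we hit Q = (16, 6):
  1P = (16, 13)
  2P = (13, 11)
  3P = (1, 16)
  4P = (18, 14)
  5P = (9, 0)
  6P = (18, 5)
  7P = (1, 3)
  8P = (13, 8)
  9P = (16, 6)
Match found at i = 9.

k = 9


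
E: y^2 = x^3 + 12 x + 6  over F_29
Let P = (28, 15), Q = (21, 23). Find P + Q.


P != Q, so use the chord formula.
s = (y2 - y1) / (x2 - x1) = (8) / (22) mod 29 = 3
x3 = s^2 - x1 - x2 mod 29 = 3^2 - 28 - 21 = 18
y3 = s (x1 - x3) - y1 mod 29 = 3 * (28 - 18) - 15 = 15

P + Q = (18, 15)


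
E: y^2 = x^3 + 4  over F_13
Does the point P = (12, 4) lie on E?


Check whether y^2 = x^3 + 0 x + 4 (mod 13) for (x, y) = (12, 4).
LHS: y^2 = 4^2 mod 13 = 3
RHS: x^3 + 0 x + 4 = 12^3 + 0*12 + 4 mod 13 = 3
LHS = RHS

Yes, on the curve


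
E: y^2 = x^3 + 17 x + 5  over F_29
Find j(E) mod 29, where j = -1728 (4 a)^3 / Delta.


Delta = -16(4 a^3 + 27 b^2) mod 29 = 3
-1728 * (4 a)^3 = -1728 * (4*17)^3 mod 29 = 23
j = 23 * 3^(-1) mod 29 = 27

j = 27 (mod 29)


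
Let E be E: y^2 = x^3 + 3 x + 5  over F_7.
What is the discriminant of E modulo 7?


4 a^3 + 27 b^2 = 4*3^3 + 27*5^2 = 108 + 675 = 783
Delta = -16 * (783) = -12528
Delta mod 7 = 2

Delta = 2 (mod 7)


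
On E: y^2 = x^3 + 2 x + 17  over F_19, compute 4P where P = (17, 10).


k = 4 = 100_2 (binary, LSB first: 001)
Double-and-add from P = (17, 10):
  bit 0 = 0: acc unchanged = O
  bit 1 = 0: acc unchanged = O
  bit 2 = 1: acc = O + (6, 13) = (6, 13)

4P = (6, 13)


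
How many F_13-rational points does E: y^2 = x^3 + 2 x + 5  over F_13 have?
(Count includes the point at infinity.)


For each x in F_13, count y with y^2 = x^3 + 2 x + 5 mod 13:
  x = 2: RHS = 4, y in [2, 11]  -> 2 point(s)
  x = 3: RHS = 12, y in [5, 8]  -> 2 point(s)
  x = 4: RHS = 12, y in [5, 8]  -> 2 point(s)
  x = 5: RHS = 10, y in [6, 7]  -> 2 point(s)
  x = 6: RHS = 12, y in [5, 8]  -> 2 point(s)
  x = 8: RHS = 0, y in [0]  -> 1 point(s)
Affine points: 11. Add the point at infinity: total = 12.

#E(F_13) = 12


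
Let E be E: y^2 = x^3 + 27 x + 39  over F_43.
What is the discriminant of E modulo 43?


4 a^3 + 27 b^2 = 4*27^3 + 27*39^2 = 78732 + 41067 = 119799
Delta = -16 * (119799) = -1916784
Delta mod 43 = 27

Delta = 27 (mod 43)


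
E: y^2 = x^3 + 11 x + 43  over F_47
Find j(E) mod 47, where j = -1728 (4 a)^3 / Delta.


Delta = -16(4 a^3 + 27 b^2) mod 47 = 24
-1728 * (4 a)^3 = -1728 * (4*11)^3 mod 47 = 32
j = 32 * 24^(-1) mod 47 = 17

j = 17 (mod 47)


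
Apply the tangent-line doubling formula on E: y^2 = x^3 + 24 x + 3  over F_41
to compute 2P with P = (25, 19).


Doubling: s = (3 x1^2 + a) / (2 y1)
s = (3*25^2 + 24) / (2*19) mod 41 = 23
x3 = s^2 - 2 x1 mod 41 = 23^2 - 2*25 = 28
y3 = s (x1 - x3) - y1 mod 41 = 23 * (25 - 28) - 19 = 35

2P = (28, 35)


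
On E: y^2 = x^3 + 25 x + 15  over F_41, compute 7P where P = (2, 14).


k = 7 = 111_2 (binary, LSB first: 111)
Double-and-add from P = (2, 14):
  bit 0 = 1: acc = O + (2, 14) = (2, 14)
  bit 1 = 1: acc = (2, 14) + (32, 2) = (17, 33)
  bit 2 = 1: acc = (17, 33) + (38, 6) = (32, 39)

7P = (32, 39)


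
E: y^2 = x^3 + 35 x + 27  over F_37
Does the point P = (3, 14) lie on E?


Check whether y^2 = x^3 + 35 x + 27 (mod 37) for (x, y) = (3, 14).
LHS: y^2 = 14^2 mod 37 = 11
RHS: x^3 + 35 x + 27 = 3^3 + 35*3 + 27 mod 37 = 11
LHS = RHS

Yes, on the curve


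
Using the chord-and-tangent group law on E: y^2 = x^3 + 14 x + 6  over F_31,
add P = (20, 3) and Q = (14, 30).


P != Q, so use the chord formula.
s = (y2 - y1) / (x2 - x1) = (27) / (25) mod 31 = 11
x3 = s^2 - x1 - x2 mod 31 = 11^2 - 20 - 14 = 25
y3 = s (x1 - x3) - y1 mod 31 = 11 * (20 - 25) - 3 = 4

P + Q = (25, 4)


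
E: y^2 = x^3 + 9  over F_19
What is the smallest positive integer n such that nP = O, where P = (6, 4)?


Compute successive multiples of P until we hit O:
  1P = (6, 4)
  2P = (4, 4)
  3P = (9, 15)
  4P = (9, 4)
  5P = (4, 15)
  6P = (6, 15)
  7P = O

ord(P) = 7


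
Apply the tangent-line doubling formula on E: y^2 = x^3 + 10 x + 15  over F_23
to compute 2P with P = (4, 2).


Doubling: s = (3 x1^2 + a) / (2 y1)
s = (3*4^2 + 10) / (2*2) mod 23 = 3
x3 = s^2 - 2 x1 mod 23 = 3^2 - 2*4 = 1
y3 = s (x1 - x3) - y1 mod 23 = 3 * (4 - 1) - 2 = 7

2P = (1, 7)


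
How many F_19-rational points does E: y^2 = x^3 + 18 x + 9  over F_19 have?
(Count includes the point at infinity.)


For each x in F_19, count y with y^2 = x^3 + 18 x + 9 mod 19:
  x = 0: RHS = 9, y in [3, 16]  -> 2 point(s)
  x = 1: RHS = 9, y in [3, 16]  -> 2 point(s)
  x = 8: RHS = 0, y in [0]  -> 1 point(s)
  x = 9: RHS = 7, y in [8, 11]  -> 2 point(s)
  x = 10: RHS = 11, y in [7, 12]  -> 2 point(s)
  x = 15: RHS = 6, y in [5, 14]  -> 2 point(s)
  x = 16: RHS = 4, y in [2, 17]  -> 2 point(s)
  x = 18: RHS = 9, y in [3, 16]  -> 2 point(s)
Affine points: 15. Add the point at infinity: total = 16.

#E(F_19) = 16


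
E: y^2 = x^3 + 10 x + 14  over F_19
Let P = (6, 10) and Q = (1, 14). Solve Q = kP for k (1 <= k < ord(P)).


Enumerate multiples of P until we hit Q = (1, 14):
  1P = (6, 10)
  2P = (4, 17)
  3P = (7, 3)
  4P = (17, 10)
  5P = (15, 9)
  6P = (2, 17)
  7P = (1, 5)
  8P = (13, 2)
  9P = (11, 12)
  10P = (9, 4)
  11P = (8, 13)
  12P = (12, 0)
  13P = (8, 6)
  14P = (9, 15)
  15P = (11, 7)
  16P = (13, 17)
  17P = (1, 14)
Match found at i = 17.

k = 17


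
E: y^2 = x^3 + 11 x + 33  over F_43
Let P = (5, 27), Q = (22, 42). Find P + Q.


P != Q, so use the chord formula.
s = (y2 - y1) / (x2 - x1) = (15) / (17) mod 43 = 11
x3 = s^2 - x1 - x2 mod 43 = 11^2 - 5 - 22 = 8
y3 = s (x1 - x3) - y1 mod 43 = 11 * (5 - 8) - 27 = 26

P + Q = (8, 26)


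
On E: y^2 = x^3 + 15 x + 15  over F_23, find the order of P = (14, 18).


Compute successive multiples of P until we hit O:
  1P = (14, 18)
  2P = (1, 10)
  3P = (16, 2)
  4P = (11, 4)
  5P = (7, 7)
  6P = (4, 1)
  7P = (21, 0)
  8P = (4, 22)
  ... (continuing to 14P)
  14P = O

ord(P) = 14


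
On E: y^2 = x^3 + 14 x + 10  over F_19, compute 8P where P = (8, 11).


k = 8 = 1000_2 (binary, LSB first: 0001)
Double-and-add from P = (8, 11):
  bit 0 = 0: acc unchanged = O
  bit 1 = 0: acc unchanged = O
  bit 2 = 0: acc unchanged = O
  bit 3 = 1: acc = O + (14, 9) = (14, 9)

8P = (14, 9)


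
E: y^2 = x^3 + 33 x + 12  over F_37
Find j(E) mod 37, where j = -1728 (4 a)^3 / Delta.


Delta = -16(4 a^3 + 27 b^2) mod 37 = 15
-1728 * (4 a)^3 = -1728 * (4*33)^3 mod 37 = 10
j = 10 * 15^(-1) mod 37 = 13

j = 13 (mod 37)


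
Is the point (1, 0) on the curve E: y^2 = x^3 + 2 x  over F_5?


Check whether y^2 = x^3 + 2 x + 0 (mod 5) for (x, y) = (1, 0).
LHS: y^2 = 0^2 mod 5 = 0
RHS: x^3 + 2 x + 0 = 1^3 + 2*1 + 0 mod 5 = 3
LHS != RHS

No, not on the curve


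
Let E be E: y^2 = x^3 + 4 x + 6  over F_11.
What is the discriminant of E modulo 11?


4 a^3 + 27 b^2 = 4*4^3 + 27*6^2 = 256 + 972 = 1228
Delta = -16 * (1228) = -19648
Delta mod 11 = 9

Delta = 9 (mod 11)


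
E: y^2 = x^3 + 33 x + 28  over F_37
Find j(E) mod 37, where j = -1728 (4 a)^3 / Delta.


Delta = -16(4 a^3 + 27 b^2) mod 37 = 36
-1728 * (4 a)^3 = -1728 * (4*33)^3 mod 37 = 10
j = 10 * 36^(-1) mod 37 = 27

j = 27 (mod 37)


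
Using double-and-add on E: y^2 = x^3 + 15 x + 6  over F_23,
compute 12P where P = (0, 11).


k = 12 = 1100_2 (binary, LSB first: 0011)
Double-and-add from P = (0, 11):
  bit 0 = 0: acc unchanged = O
  bit 1 = 0: acc unchanged = O
  bit 2 = 1: acc = O + (3, 3) = (3, 3)
  bit 3 = 1: acc = (3, 3) + (20, 16) = (13, 11)

12P = (13, 11)


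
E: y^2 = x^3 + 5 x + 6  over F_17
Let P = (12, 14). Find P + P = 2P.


Doubling: s = (3 x1^2 + a) / (2 y1)
s = (3*12^2 + 5) / (2*14) mod 17 = 15
x3 = s^2 - 2 x1 mod 17 = 15^2 - 2*12 = 14
y3 = s (x1 - x3) - y1 mod 17 = 15 * (12 - 14) - 14 = 7

2P = (14, 7)


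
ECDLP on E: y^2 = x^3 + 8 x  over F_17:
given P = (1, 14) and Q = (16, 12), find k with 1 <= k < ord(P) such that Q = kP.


Enumerate multiples of P until we hit Q = (16, 12):
  1P = (1, 14)
  2P = (16, 5)
  3P = (16, 12)
Match found at i = 3.

k = 3


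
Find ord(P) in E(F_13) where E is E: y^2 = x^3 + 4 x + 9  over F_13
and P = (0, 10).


Compute successive multiples of P until we hit O:
  1P = (0, 10)
  2P = (12, 11)
  3P = (2, 5)
  4P = (1, 12)
  5P = (3, 10)
  6P = (10, 3)
  7P = (7, 4)
  8P = (7, 9)
  ... (continuing to 15P)
  15P = O

ord(P) = 15


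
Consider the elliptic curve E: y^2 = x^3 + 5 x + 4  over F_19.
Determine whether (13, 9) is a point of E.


Check whether y^2 = x^3 + 5 x + 4 (mod 19) for (x, y) = (13, 9).
LHS: y^2 = 9^2 mod 19 = 5
RHS: x^3 + 5 x + 4 = 13^3 + 5*13 + 4 mod 19 = 5
LHS = RHS

Yes, on the curve


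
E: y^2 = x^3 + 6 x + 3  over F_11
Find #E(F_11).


For each x in F_11, count y with y^2 = x^3 + 6 x + 3 mod 11:
  x = 0: RHS = 3, y in [5, 6]  -> 2 point(s)
  x = 2: RHS = 1, y in [1, 10]  -> 2 point(s)
  x = 3: RHS = 4, y in [2, 9]  -> 2 point(s)
  x = 4: RHS = 3, y in [5, 6]  -> 2 point(s)
  x = 5: RHS = 4, y in [2, 9]  -> 2 point(s)
  x = 7: RHS = 3, y in [5, 6]  -> 2 point(s)
  x = 9: RHS = 5, y in [4, 7]  -> 2 point(s)
Affine points: 14. Add the point at infinity: total = 15.

#E(F_11) = 15


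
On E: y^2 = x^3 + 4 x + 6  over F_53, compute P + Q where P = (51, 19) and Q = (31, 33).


P != Q, so use the chord formula.
s = (y2 - y1) / (x2 - x1) = (14) / (33) mod 53 = 47
x3 = s^2 - x1 - x2 mod 53 = 47^2 - 51 - 31 = 7
y3 = s (x1 - x3) - y1 mod 53 = 47 * (51 - 7) - 19 = 35

P + Q = (7, 35)


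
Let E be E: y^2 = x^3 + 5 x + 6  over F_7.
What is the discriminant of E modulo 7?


4 a^3 + 27 b^2 = 4*5^3 + 27*6^2 = 500 + 972 = 1472
Delta = -16 * (1472) = -23552
Delta mod 7 = 3

Delta = 3 (mod 7)


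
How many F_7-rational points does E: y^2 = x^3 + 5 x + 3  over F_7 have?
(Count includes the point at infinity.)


For each x in F_7, count y with y^2 = x^3 + 5 x + 3 mod 7:
  x = 1: RHS = 2, y in [3, 4]  -> 2 point(s)
  x = 2: RHS = 0, y in [0]  -> 1 point(s)
  x = 6: RHS = 4, y in [2, 5]  -> 2 point(s)
Affine points: 5. Add the point at infinity: total = 6.

#E(F_7) = 6


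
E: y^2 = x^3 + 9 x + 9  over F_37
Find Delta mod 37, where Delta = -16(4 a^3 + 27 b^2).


4 a^3 + 27 b^2 = 4*9^3 + 27*9^2 = 2916 + 2187 = 5103
Delta = -16 * (5103) = -81648
Delta mod 37 = 11

Delta = 11 (mod 37)


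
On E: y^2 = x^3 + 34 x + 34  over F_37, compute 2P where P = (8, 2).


Doubling: s = (3 x1^2 + a) / (2 y1)
s = (3*8^2 + 34) / (2*2) mod 37 = 1
x3 = s^2 - 2 x1 mod 37 = 1^2 - 2*8 = 22
y3 = s (x1 - x3) - y1 mod 37 = 1 * (8 - 22) - 2 = 21

2P = (22, 21)


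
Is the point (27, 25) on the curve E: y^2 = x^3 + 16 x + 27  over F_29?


Check whether y^2 = x^3 + 16 x + 27 (mod 29) for (x, y) = (27, 25).
LHS: y^2 = 25^2 mod 29 = 16
RHS: x^3 + 16 x + 27 = 27^3 + 16*27 + 27 mod 29 = 16
LHS = RHS

Yes, on the curve


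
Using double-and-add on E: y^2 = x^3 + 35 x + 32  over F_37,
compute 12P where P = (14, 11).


k = 12 = 1100_2 (binary, LSB first: 0011)
Double-and-add from P = (14, 11):
  bit 0 = 0: acc unchanged = O
  bit 1 = 0: acc unchanged = O
  bit 2 = 1: acc = O + (16, 27) = (16, 27)
  bit 3 = 1: acc = (16, 27) + (30, 6) = (21, 36)

12P = (21, 36)


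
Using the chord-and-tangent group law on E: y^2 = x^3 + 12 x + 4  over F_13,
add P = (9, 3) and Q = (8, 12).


P != Q, so use the chord formula.
s = (y2 - y1) / (x2 - x1) = (9) / (12) mod 13 = 4
x3 = s^2 - x1 - x2 mod 13 = 4^2 - 9 - 8 = 12
y3 = s (x1 - x3) - y1 mod 13 = 4 * (9 - 12) - 3 = 11

P + Q = (12, 11)


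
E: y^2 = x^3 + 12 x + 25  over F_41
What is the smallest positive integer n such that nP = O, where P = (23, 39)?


Compute successive multiples of P until we hit O:
  1P = (23, 39)
  2P = (36, 2)
  3P = (18, 13)
  4P = (9, 1)
  5P = (8, 31)
  6P = (5, 28)
  7P = (34, 34)
  8P = (33, 14)
  ... (continuing to 21P)
  21P = O

ord(P) = 21


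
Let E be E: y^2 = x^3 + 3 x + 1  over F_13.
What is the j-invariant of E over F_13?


Delta = -16(4 a^3 + 27 b^2) mod 13 = 11
-1728 * (4 a)^3 = -1728 * (4*3)^3 mod 13 = 12
j = 12 * 11^(-1) mod 13 = 7

j = 7 (mod 13)


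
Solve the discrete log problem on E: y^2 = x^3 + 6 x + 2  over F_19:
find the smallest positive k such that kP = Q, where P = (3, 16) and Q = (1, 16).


Enumerate multiples of P until we hit Q = (1, 16):
  1P = (3, 16)
  2P = (10, 13)
  3P = (12, 15)
  4P = (8, 12)
  5P = (17, 18)
  6P = (6, 8)
  7P = (15, 16)
  8P = (1, 3)
  9P = (5, 9)
  10P = (9, 5)
  11P = (13, 15)
  12P = (7, 11)
  13P = (7, 8)
  14P = (13, 4)
  15P = (9, 14)
  16P = (5, 10)
  17P = (1, 16)
Match found at i = 17.

k = 17


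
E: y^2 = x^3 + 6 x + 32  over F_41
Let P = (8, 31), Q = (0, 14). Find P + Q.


P != Q, so use the chord formula.
s = (y2 - y1) / (x2 - x1) = (24) / (33) mod 41 = 38
x3 = s^2 - x1 - x2 mod 41 = 38^2 - 8 - 0 = 1
y3 = s (x1 - x3) - y1 mod 41 = 38 * (8 - 1) - 31 = 30

P + Q = (1, 30)


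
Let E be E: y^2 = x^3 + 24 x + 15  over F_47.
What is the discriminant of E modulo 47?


4 a^3 + 27 b^2 = 4*24^3 + 27*15^2 = 55296 + 6075 = 61371
Delta = -16 * (61371) = -981936
Delta mod 47 = 35

Delta = 35 (mod 47)


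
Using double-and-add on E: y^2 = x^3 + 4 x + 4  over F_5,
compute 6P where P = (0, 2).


k = 6 = 110_2 (binary, LSB first: 011)
Double-and-add from P = (0, 2):
  bit 0 = 0: acc unchanged = O
  bit 1 = 1: acc = O + (1, 2) = (1, 2)
  bit 2 = 1: acc = (1, 2) + (2, 0) = (1, 3)

6P = (1, 3)


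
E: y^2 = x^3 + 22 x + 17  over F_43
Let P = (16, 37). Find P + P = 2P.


Doubling: s = (3 x1^2 + a) / (2 y1)
s = (3*16^2 + 22) / (2*37) mod 43 = 13
x3 = s^2 - 2 x1 mod 43 = 13^2 - 2*16 = 8
y3 = s (x1 - x3) - y1 mod 43 = 13 * (16 - 8) - 37 = 24

2P = (8, 24)
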